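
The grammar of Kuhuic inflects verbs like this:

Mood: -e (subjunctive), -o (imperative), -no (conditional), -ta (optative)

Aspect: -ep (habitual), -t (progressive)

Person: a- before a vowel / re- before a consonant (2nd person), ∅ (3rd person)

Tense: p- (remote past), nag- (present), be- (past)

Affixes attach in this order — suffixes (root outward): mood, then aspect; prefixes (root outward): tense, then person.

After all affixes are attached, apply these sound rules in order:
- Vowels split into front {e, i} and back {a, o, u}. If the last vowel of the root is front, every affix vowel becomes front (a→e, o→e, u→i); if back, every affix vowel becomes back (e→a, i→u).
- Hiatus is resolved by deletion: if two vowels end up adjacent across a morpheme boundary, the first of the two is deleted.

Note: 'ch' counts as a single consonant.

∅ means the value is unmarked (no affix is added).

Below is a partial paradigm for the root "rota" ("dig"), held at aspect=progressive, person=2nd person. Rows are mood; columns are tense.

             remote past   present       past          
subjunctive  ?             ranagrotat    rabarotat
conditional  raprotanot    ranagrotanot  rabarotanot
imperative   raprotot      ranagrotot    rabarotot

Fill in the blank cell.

Attach mood subjunctive -e → rotae.
Attach tense remote past p- → protae.
Attach aspect progressive -t → protaet.
Attach person 2nd person re- (before consonant 'p') → reprotaet.
Apply vowel harmony: reprotaet → raprotaat.
Apply vowel deletion: raprotaat → raprotat.

raprotat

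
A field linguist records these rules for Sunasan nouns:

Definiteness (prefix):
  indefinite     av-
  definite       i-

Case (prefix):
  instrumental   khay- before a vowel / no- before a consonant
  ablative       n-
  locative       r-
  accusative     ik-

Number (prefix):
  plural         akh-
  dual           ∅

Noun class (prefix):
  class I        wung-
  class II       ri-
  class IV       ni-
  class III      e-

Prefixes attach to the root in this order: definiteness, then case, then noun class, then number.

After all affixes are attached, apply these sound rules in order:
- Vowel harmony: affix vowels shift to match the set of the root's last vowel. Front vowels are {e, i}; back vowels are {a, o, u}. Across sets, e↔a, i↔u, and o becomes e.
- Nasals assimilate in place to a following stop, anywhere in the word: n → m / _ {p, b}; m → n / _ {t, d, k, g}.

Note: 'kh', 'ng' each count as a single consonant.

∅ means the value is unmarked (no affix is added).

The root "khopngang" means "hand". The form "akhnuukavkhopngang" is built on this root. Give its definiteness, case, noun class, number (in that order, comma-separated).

Segment: akh-ni-ik-av-khopngang.
definiteness: av- → indefinite.
case: ik- → accusative.
noun class: ni- → class IV.
number: akh- → plural.

indefinite, accusative, class IV, plural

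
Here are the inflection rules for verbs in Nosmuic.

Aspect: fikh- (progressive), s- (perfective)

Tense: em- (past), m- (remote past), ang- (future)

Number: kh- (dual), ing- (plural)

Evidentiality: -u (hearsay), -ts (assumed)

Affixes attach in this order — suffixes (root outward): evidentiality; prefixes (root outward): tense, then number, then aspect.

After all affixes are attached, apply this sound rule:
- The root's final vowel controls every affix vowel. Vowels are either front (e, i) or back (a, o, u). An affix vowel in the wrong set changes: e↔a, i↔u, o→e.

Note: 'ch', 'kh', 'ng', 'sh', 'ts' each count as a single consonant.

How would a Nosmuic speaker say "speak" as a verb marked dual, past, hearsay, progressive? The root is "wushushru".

Attach tense past em- → emwushushru.
Attach number dual kh- → khemwushushru.
Attach evidentiality hearsay -u → khemwushushruu.
Attach aspect progressive fikh- → fikhkhemwushushruu.
Apply vowel harmony: fikhkhemwushushruu → fukhkhamwushushruu.

fukhkhamwushushruu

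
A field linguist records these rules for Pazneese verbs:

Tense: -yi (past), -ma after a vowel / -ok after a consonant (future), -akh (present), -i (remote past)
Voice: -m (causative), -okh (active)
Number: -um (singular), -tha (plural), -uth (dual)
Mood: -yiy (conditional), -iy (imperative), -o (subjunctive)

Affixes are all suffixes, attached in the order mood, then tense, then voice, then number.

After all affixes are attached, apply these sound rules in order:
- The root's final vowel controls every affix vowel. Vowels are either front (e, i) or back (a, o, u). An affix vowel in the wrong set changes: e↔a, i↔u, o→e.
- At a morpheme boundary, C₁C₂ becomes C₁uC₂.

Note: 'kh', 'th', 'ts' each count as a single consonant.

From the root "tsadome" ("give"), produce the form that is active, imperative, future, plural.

Attach mood imperative -iy → tsadomeiy.
Attach tense future -ok (after consonant 'y') → tsadomeiyok.
Attach voice active -okh → tsadomeiyokokh.
Attach number plural -tha → tsadomeiyokokhtha.
Apply vowel harmony: tsadomeiyokokhtha → tsadomeiyekekhthe.
Apply epenthesis: tsadomeiyekekhthe → tsadomeiyekekhuthe.

tsadomeiyekekhuthe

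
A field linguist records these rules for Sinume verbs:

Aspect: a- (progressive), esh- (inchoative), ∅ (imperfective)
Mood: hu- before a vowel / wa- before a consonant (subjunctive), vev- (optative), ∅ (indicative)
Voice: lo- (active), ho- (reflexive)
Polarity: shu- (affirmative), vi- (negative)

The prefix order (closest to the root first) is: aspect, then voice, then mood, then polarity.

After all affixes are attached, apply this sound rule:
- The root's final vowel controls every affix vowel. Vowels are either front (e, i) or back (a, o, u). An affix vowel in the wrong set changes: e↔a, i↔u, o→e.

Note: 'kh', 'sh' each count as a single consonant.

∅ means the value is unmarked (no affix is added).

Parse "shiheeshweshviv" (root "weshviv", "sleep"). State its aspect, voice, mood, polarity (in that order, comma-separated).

inchoative, reflexive, indicative, affirmative

Segment: shu-ho-esh-weshviv.
aspect: esh- → inchoative.
voice: ho- → reflexive.
mood: ∅ → indicative.
polarity: shu- → affirmative.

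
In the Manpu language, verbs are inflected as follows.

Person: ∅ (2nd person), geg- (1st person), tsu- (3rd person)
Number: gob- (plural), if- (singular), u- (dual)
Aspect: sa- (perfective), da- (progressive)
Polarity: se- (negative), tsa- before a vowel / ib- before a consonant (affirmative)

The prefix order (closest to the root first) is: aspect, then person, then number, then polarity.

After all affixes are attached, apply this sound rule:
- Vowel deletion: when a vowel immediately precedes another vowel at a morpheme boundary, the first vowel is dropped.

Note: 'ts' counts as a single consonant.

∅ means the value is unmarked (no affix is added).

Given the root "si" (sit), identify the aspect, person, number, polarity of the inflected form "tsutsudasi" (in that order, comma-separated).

progressive, 3rd person, dual, affirmative

Segment: tsa-u-tsu-da-si.
aspect: da- → progressive.
person: tsu- → 3rd person.
number: u- → dual.
polarity: tsa/ib- → affirmative.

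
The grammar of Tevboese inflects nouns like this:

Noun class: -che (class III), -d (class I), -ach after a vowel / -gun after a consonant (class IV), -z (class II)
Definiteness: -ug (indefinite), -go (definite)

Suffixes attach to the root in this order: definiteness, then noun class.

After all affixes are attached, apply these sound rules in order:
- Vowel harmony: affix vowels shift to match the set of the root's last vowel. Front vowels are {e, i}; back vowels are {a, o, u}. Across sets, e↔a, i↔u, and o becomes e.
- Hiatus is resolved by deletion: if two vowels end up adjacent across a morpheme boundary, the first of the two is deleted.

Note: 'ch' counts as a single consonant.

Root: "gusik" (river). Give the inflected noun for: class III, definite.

Attach definiteness definite -go → gusikgo.
Attach noun class class III -che → gusikgoche.
Apply vowel harmony: gusikgoche → gusikgeche.
Vowel deletion: no change.

gusikgeche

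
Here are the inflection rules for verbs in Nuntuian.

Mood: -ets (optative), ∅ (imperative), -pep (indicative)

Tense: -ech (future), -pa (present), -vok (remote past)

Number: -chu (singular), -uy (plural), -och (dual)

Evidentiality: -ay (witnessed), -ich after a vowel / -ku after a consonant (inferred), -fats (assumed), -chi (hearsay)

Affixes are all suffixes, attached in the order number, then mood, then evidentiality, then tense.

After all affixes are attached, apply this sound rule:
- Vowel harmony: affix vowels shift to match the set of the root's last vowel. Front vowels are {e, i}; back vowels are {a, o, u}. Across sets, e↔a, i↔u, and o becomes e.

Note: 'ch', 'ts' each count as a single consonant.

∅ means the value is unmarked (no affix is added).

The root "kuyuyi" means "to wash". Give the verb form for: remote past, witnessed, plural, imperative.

Attach number plural -uy → kuyuyiuy.
mood = imperative: zero marking, form stays kuyuyiuy.
Attach evidentiality witnessed -ay → kuyuyiuyay.
Attach tense remote past -vok → kuyuyiuyayvok.
Apply vowel harmony: kuyuyiuyayvok → kuyuyiiyeyvek.

kuyuyiiyeyvek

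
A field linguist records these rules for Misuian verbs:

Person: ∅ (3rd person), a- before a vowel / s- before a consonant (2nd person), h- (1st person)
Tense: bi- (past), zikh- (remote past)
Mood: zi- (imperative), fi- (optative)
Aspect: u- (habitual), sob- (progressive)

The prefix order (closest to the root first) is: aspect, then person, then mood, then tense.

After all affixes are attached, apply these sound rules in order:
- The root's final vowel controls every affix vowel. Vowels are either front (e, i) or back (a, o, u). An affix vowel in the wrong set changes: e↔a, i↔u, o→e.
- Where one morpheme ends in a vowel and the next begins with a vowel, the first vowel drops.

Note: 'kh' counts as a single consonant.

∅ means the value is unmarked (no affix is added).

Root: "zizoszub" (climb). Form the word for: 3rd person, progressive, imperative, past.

buzusobzizoszub

Attach aspect progressive sob- → sobzizoszub.
person = 3rd person: zero marking, form stays sobzizoszub.
Attach mood imperative zi- → zisobzizoszub.
Attach tense past bi- → bizisobzizoszub.
Apply vowel harmony: bizisobzizoszub → buzusobzizoszub.
Vowel deletion: no change.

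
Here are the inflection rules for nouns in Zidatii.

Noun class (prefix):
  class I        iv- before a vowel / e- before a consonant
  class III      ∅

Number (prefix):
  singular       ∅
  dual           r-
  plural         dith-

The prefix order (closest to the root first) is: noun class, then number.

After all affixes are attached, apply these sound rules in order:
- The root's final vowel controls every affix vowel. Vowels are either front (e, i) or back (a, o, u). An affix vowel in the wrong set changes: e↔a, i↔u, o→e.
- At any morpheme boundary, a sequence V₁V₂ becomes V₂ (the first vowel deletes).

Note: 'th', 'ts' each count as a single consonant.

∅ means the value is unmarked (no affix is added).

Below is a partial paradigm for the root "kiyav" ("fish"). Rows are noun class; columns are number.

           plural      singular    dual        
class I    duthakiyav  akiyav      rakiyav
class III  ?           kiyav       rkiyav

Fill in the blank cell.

noun class = class III: zero marking, form stays kiyav.
Attach number plural dith- → dithkiyav.
Apply vowel harmony: dithkiyav → duthkiyav.
Vowel deletion: no change.

duthkiyav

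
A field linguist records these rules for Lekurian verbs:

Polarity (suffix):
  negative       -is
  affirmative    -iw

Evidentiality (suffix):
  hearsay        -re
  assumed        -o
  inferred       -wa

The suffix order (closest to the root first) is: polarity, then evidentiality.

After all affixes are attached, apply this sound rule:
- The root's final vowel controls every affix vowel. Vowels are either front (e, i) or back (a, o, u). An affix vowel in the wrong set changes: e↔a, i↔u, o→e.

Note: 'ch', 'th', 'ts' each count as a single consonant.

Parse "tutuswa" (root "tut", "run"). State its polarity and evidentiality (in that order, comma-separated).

Segment: tut-is-wa.
polarity: -is → negative.
evidentiality: -wa → inferred.

negative, inferred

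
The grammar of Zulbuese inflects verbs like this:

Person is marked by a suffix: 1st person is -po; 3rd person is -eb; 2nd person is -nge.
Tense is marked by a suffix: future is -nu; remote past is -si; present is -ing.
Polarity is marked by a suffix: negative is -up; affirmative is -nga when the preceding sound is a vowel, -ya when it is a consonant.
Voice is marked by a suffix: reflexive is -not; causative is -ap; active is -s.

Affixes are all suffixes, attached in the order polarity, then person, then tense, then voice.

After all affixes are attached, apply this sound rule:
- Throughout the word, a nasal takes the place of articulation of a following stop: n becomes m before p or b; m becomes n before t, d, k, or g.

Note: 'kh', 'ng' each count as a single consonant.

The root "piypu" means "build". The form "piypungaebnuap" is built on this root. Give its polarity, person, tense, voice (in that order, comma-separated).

affirmative, 3rd person, future, causative

Segment: piypu-nga-eb-nu-ap.
polarity: -nga/ya → affirmative.
person: -eb → 3rd person.
tense: -nu → future.
voice: -ap → causative.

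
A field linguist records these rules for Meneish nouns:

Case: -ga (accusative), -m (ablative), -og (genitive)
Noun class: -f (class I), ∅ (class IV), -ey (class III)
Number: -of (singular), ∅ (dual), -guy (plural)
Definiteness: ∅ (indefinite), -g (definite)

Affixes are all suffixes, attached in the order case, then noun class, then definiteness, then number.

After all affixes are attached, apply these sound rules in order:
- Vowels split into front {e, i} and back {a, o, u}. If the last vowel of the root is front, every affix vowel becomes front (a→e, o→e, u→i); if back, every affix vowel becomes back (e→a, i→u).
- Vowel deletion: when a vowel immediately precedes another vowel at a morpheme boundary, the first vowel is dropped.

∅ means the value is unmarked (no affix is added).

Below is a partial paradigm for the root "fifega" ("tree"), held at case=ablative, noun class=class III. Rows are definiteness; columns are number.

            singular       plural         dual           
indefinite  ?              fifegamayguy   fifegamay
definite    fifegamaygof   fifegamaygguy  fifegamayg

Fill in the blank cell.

Attach case ablative -m → fifegam.
Attach noun class class III -ey → fifegamey.
definiteness = indefinite: zero marking, form stays fifegamey.
Attach number singular -of → fifegameyof.
Apply vowel harmony: fifegameyof → fifegamayof.
Vowel deletion: no change.

fifegamayof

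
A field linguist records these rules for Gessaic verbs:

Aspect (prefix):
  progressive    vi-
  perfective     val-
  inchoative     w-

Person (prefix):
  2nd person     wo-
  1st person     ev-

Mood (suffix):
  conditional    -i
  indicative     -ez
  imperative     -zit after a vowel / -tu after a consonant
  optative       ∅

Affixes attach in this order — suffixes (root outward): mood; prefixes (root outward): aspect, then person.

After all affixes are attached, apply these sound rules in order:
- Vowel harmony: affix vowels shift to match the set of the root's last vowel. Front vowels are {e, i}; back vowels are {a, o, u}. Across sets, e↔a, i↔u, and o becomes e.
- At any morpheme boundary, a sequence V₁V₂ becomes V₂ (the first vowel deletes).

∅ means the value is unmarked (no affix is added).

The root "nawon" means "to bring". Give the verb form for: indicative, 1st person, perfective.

avvalnawonaz

Attach aspect perfective val- → valnawon.
Attach mood indicative -ez → valnawonez.
Attach person 1st person ev- → evvalnawonez.
Apply vowel harmony: evvalnawonez → avvalnawonaz.
Vowel deletion: no change.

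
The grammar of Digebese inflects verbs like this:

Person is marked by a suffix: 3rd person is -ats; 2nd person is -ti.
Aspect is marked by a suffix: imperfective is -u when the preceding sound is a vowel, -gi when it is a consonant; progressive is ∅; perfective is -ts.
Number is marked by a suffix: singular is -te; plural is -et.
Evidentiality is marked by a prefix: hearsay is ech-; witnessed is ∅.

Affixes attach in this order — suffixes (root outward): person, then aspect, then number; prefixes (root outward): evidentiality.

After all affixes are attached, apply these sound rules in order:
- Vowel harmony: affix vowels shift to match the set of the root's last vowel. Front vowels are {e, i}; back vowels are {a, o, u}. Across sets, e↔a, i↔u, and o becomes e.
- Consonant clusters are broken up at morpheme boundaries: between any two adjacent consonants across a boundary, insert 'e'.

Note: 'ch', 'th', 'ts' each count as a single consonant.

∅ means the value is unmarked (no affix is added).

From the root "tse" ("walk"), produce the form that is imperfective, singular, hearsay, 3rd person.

echetseetsegite

Attach person 3rd person -ats → tseats.
Attach evidentiality hearsay ech- → echtseats.
Attach aspect imperfective -gi (after consonant 'ts') → echtseatsgi.
Attach number singular -te → echtseatsgite.
Apply vowel harmony: echtseatsgite → echtseetsgite.
Apply epenthesis: echtseetsgite → echetseetsegite.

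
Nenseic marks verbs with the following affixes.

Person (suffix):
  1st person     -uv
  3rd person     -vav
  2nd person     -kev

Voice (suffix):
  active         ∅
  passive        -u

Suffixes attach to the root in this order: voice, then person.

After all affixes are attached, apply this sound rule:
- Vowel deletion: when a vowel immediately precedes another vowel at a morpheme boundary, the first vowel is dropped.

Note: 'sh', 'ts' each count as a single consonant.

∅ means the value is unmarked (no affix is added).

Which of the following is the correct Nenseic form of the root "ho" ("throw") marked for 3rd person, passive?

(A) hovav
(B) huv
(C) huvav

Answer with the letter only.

Attach voice passive -u → hou.
Attach person 3rd person -vav → houvav.
Apply vowel deletion: houvav → huvav.
So the correct form is huvav, option (C).
(A) hovav is wrong: it uses active instead of passive for voice.
(B) huv is wrong: it uses 1st person instead of 3rd person for person.

C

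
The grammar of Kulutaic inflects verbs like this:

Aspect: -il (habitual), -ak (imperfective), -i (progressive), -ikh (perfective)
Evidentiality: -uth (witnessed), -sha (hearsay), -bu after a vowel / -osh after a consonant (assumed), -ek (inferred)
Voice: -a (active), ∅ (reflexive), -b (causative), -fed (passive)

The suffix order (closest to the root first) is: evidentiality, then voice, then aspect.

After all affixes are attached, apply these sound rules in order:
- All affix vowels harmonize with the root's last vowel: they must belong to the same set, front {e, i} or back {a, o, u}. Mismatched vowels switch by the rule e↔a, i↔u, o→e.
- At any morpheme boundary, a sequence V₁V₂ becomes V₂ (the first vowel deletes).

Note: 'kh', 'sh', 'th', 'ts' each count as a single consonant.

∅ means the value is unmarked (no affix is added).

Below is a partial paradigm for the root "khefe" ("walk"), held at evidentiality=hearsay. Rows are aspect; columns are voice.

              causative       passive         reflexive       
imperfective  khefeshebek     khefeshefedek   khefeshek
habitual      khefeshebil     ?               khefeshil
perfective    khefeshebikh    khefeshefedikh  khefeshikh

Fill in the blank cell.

khefeshefedil

Attach evidentiality hearsay -sha → khefesha.
Attach voice passive -fed → khefeshafed.
Attach aspect habitual -il → khefeshafedil.
Apply vowel harmony: khefeshafedil → khefeshefedil.
Vowel deletion: no change.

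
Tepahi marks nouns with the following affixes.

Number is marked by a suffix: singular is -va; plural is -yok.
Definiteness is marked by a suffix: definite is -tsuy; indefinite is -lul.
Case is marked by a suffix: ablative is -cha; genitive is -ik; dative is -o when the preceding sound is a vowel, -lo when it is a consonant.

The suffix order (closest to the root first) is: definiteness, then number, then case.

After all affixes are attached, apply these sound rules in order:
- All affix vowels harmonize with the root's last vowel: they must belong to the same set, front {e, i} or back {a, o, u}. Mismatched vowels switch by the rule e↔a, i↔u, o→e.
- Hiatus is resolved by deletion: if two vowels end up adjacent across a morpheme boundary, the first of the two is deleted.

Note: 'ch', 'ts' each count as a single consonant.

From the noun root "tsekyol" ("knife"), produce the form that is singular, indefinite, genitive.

tsekyollulvuk

Attach definiteness indefinite -lul → tsekyollul.
Attach number singular -va → tsekyollulva.
Attach case genitive -ik → tsekyollulvaik.
Apply vowel harmony: tsekyollulvaik → tsekyollulvauk.
Apply vowel deletion: tsekyollulvauk → tsekyollulvuk.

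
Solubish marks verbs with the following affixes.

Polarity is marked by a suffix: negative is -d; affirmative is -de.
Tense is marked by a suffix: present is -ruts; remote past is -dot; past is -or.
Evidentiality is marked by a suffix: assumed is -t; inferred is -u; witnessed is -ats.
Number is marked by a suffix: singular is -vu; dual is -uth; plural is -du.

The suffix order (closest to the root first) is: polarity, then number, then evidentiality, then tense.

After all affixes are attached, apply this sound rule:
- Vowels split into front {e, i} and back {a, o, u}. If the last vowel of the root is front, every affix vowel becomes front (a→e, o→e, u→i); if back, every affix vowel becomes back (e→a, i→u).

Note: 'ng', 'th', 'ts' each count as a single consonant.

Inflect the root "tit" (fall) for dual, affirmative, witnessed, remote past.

titdeithetsdet

Attach polarity affirmative -de → titde.
Attach number dual -uth → titdeuth.
Attach evidentiality witnessed -ats → titdeuthats.
Attach tense remote past -dot → titdeuthatsdot.
Apply vowel harmony: titdeuthatsdot → titdeithetsdet.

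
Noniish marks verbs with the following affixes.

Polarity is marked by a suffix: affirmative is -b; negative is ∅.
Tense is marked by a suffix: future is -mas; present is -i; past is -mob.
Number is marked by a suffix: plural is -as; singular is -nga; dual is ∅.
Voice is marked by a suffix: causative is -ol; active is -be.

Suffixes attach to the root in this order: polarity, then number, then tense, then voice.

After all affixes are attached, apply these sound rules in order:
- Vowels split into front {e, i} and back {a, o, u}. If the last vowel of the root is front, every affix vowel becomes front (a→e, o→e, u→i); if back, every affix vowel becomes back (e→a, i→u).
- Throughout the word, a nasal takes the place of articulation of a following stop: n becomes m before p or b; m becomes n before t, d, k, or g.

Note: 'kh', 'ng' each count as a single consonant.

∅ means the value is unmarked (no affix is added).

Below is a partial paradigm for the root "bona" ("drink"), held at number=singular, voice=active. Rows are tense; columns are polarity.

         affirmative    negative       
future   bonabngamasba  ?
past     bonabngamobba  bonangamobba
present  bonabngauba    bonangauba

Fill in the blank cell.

bonangamasba

polarity = negative: zero marking, form stays bona.
Attach number singular -nga → bonanga.
Attach tense future -mas → bonangamas.
Attach voice active -be → bonangamasbe.
Apply vowel harmony: bonangamasbe → bonangamasba.
Nasal assimilation: no change.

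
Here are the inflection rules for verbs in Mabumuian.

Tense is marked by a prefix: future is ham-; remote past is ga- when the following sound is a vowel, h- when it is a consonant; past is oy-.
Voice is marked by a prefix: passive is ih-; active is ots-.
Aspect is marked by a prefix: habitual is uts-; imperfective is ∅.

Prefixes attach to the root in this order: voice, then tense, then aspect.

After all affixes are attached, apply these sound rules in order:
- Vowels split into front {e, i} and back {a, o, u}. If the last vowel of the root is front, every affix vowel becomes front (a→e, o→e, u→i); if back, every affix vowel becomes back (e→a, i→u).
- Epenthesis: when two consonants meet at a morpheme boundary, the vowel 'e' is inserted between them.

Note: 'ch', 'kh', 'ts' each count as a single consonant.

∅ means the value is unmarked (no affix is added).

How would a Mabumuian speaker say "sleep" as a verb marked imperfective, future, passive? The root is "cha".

hamuhecha

Attach voice passive ih- → ihcha.
Attach tense future ham- → hamihcha.
aspect = imperfective: zero marking, form stays hamihcha.
Apply vowel harmony: hamihcha → hamuhcha.
Apply epenthesis: hamuhcha → hamuhecha.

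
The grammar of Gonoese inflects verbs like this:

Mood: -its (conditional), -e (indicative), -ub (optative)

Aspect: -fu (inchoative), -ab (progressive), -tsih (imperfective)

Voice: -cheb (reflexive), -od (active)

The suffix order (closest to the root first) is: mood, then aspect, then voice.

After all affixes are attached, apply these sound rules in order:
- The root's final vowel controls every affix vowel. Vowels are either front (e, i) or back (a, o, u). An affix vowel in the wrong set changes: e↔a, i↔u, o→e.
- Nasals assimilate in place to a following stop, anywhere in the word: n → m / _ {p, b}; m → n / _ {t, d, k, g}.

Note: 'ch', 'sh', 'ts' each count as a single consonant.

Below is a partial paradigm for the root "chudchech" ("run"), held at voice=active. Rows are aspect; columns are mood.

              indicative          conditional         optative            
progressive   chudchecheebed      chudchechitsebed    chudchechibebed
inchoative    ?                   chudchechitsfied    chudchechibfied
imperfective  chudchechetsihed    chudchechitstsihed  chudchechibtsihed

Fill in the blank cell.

Attach mood indicative -e → chudcheche.
Attach aspect inchoative -fu → chudchechefu.
Attach voice active -od → chudchechefuod.
Apply vowel harmony: chudchechefuod → chudchechefied.
Nasal assimilation: no change.

chudchechefied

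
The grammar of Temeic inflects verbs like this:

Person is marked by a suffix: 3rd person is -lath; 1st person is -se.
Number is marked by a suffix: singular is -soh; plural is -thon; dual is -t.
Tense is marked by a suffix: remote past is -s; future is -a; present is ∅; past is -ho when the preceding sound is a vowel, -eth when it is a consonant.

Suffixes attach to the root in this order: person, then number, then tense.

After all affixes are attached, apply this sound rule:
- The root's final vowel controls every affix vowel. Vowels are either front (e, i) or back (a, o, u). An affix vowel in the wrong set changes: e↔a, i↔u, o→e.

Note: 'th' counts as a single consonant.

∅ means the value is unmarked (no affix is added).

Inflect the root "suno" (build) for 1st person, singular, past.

sunosasohath

Attach person 1st person -se → sunose.
Attach number singular -soh → sunosesoh.
Attach tense past -eth (after consonant 'h') → sunosesoheth.
Apply vowel harmony: sunosesoheth → sunosasohath.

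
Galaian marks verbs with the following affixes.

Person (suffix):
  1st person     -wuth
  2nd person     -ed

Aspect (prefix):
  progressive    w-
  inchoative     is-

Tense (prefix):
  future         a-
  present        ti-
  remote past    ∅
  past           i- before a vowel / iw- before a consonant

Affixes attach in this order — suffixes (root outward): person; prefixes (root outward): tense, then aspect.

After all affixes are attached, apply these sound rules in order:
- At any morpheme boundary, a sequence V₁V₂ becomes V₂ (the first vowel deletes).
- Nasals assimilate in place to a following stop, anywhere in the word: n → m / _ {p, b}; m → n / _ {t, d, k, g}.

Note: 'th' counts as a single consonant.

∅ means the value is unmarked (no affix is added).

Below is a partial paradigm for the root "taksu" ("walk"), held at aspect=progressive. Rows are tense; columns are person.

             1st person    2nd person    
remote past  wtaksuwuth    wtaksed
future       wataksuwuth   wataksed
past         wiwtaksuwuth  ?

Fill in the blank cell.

wiwtaksed

Attach tense past iw- (before consonant 't') → iwtaksu.
Attach aspect progressive w- → wiwtaksu.
Attach person 2nd person -ed → wiwtaksued.
Apply vowel deletion: wiwtaksued → wiwtaksed.
Nasal assimilation: no change.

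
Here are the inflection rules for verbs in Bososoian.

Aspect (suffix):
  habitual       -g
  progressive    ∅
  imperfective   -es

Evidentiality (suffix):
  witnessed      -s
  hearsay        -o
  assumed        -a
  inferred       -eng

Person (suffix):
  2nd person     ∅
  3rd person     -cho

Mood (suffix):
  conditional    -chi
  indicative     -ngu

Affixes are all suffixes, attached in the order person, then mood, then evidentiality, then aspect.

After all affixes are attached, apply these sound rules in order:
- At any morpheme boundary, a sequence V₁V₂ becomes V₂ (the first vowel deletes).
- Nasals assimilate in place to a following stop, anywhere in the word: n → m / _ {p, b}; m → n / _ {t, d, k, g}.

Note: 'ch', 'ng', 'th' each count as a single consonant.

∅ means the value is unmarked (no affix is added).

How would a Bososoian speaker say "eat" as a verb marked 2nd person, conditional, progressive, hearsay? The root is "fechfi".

person = 2nd person: zero marking, form stays fechfi.
Attach mood conditional -chi → fechfichi.
Attach evidentiality hearsay -o → fechfichio.
aspect = progressive: zero marking, form stays fechfichio.
Apply vowel deletion: fechfichio → fechficho.
Nasal assimilation: no change.

fechficho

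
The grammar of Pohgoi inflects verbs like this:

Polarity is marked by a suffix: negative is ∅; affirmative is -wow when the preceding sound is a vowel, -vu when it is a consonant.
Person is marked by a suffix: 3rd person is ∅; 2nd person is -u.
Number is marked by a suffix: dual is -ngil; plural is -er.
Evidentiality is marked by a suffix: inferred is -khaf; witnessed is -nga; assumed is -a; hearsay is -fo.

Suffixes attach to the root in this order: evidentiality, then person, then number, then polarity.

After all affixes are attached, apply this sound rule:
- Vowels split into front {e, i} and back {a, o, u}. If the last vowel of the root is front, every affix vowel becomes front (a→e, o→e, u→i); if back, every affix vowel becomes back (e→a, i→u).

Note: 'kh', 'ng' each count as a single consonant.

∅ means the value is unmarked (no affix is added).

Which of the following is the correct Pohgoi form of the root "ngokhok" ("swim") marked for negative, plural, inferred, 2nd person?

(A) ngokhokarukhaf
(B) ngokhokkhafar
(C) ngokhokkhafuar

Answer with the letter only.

C

Attach evidentiality inferred -khaf → ngokhokkhaf.
Attach person 2nd person -u → ngokhokkhafu.
Attach number plural -er → ngokhokkhafuer.
polarity = negative: zero marking, form stays ngokhokkhafuer.
Apply vowel harmony: ngokhokkhafuer → ngokhokkhafuar.
So the correct form is ngokhokkhafuar, option (C).
(A) ngokhokarukhaf is wrong: it has the affixes in the wrong order.
(B) ngokhokkhafar is wrong: it uses 3rd person instead of 2nd person for person.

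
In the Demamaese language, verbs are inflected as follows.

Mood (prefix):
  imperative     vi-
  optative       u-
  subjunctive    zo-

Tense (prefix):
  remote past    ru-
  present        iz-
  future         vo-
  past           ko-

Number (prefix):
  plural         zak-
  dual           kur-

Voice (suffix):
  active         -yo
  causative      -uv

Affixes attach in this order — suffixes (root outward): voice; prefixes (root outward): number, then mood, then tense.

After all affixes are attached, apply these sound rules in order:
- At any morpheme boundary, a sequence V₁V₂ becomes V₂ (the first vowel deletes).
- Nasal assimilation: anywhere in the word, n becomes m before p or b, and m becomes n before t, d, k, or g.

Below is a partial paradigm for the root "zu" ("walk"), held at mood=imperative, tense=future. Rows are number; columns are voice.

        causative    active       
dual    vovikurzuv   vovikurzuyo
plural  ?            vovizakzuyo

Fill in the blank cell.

vovizakzuv

Attach number plural zak- → zakzu.
Attach mood imperative vi- → vizakzu.
Attach tense future vo- → vovizakzu.
Attach voice causative -uv → vovizakzuuv.
Apply vowel deletion: vovizakzuuv → vovizakzuv.
Nasal assimilation: no change.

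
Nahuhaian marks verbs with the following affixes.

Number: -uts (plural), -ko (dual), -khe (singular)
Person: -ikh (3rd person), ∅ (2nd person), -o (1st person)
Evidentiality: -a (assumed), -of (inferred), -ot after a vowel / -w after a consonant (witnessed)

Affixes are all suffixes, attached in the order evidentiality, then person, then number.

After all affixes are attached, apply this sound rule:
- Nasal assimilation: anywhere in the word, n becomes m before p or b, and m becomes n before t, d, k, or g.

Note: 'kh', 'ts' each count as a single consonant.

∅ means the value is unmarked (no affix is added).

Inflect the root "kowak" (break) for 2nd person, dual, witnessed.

kowakwko

Attach evidentiality witnessed -w (after consonant 'k') → kowakw.
person = 2nd person: zero marking, form stays kowakw.
Attach number dual -ko → kowakwko.
Nasal assimilation: no change.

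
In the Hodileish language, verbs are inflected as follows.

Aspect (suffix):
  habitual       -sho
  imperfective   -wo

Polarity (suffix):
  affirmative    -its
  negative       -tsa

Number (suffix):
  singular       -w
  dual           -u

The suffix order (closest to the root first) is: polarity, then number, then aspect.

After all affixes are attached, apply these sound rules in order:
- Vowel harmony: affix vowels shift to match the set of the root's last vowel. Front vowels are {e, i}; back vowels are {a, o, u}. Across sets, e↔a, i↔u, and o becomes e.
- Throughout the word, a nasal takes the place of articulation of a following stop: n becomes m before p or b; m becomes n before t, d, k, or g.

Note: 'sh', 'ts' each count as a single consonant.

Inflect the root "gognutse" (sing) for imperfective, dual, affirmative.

Attach polarity affirmative -its → gognutseits.
Attach number dual -u → gognutseitsu.
Attach aspect imperfective -wo → gognutseitsuwo.
Apply vowel harmony: gognutseitsuwo → gognutseitsiwe.
Nasal assimilation: no change.

gognutseitsiwe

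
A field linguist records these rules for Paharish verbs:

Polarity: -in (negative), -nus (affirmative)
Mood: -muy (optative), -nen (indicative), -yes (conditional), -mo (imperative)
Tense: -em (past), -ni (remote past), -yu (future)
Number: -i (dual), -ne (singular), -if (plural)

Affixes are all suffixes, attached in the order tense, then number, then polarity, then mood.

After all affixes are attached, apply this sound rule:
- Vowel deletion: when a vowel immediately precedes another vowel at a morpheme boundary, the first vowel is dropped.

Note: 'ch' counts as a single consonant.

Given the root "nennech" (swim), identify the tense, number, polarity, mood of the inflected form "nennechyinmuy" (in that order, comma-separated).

future, dual, negative, optative

Segment: nennech-yu-i-in-muy.
tense: -yu → future.
number: -i → dual.
polarity: -in → negative.
mood: -muy → optative.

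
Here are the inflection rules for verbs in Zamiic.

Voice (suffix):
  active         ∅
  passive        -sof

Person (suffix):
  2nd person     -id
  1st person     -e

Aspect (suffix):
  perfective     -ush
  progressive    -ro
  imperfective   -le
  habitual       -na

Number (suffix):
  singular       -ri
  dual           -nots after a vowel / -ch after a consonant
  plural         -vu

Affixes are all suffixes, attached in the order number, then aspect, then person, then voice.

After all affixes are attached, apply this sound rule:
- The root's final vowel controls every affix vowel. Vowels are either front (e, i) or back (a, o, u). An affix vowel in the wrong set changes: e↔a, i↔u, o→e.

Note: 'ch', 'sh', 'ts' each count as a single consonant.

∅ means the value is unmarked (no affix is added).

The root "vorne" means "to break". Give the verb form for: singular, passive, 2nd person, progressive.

vornerireidsef

Attach number singular -ri → vorneri.
Attach aspect progressive -ro → vorneriro.
Attach person 2nd person -id → vorneriroid.
Attach voice passive -sof → vorneriroidsof.
Apply vowel harmony: vorneriroidsof → vornerireidsef.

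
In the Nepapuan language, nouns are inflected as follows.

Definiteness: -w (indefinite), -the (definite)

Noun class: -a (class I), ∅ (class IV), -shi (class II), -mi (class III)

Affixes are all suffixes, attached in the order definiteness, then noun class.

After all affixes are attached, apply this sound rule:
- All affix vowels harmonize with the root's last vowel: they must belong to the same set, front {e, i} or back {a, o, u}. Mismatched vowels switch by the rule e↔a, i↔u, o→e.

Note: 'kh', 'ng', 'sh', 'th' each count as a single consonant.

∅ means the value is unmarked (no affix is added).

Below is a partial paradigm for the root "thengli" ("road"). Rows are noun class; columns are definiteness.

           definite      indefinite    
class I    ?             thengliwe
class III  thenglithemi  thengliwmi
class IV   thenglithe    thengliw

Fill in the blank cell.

thenglithee

Attach definiteness definite -the → thenglithe.
Attach noun class class I -a → thenglithea.
Apply vowel harmony: thenglithea → thenglithee.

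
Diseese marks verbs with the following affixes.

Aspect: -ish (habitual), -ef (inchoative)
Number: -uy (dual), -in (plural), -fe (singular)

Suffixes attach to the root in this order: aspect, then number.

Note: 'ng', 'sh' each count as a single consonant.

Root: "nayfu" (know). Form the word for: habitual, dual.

Attach aspect habitual -ish → nayfuish.
Attach number dual -uy → nayfuishuy.

nayfuishuy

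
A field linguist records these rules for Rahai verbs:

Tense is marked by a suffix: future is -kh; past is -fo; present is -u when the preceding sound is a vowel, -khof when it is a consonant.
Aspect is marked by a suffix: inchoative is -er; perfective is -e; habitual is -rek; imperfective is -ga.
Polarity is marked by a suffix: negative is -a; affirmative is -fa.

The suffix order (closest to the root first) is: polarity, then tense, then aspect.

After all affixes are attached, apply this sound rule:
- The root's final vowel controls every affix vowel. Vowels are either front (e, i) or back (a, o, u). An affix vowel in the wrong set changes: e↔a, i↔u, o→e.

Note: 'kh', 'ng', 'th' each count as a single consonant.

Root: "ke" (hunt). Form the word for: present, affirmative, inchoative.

kefeier

Attach polarity affirmative -fa → kefa.
Attach tense present -u (after vowel 'a') → kefau.
Attach aspect inchoative -er → kefauer.
Apply vowel harmony: kefauer → kefeier.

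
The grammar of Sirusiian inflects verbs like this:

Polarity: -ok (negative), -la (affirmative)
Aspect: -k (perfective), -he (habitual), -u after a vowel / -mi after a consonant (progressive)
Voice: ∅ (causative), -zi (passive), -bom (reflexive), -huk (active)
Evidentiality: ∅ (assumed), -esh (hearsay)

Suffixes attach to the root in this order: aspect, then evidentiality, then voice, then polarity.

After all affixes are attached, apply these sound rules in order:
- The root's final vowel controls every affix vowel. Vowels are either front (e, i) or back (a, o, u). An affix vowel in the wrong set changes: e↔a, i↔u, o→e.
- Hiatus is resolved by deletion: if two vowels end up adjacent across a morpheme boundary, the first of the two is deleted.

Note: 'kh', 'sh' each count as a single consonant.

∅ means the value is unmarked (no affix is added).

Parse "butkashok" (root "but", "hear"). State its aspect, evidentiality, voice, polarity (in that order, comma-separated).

Segment: but-k-esh-ok.
aspect: -k → perfective.
evidentiality: -esh → hearsay.
voice: ∅ → causative.
polarity: -ok → negative.

perfective, hearsay, causative, negative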